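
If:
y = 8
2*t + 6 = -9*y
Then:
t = -39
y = 8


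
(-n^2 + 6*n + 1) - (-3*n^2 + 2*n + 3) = 2*n^2 + 4*n - 2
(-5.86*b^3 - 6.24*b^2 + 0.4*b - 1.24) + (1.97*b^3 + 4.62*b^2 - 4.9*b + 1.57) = -3.89*b^3 - 1.62*b^2 - 4.5*b + 0.33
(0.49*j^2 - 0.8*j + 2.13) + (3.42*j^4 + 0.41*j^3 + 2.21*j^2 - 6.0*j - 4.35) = 3.42*j^4 + 0.41*j^3 + 2.7*j^2 - 6.8*j - 2.22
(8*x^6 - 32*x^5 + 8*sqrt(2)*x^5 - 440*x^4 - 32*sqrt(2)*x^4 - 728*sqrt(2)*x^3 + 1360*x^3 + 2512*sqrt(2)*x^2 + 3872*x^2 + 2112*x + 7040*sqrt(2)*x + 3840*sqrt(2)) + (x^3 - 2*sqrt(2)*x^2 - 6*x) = 8*x^6 - 32*x^5 + 8*sqrt(2)*x^5 - 440*x^4 - 32*sqrt(2)*x^4 - 728*sqrt(2)*x^3 + 1361*x^3 + 2510*sqrt(2)*x^2 + 3872*x^2 + 2106*x + 7040*sqrt(2)*x + 3840*sqrt(2)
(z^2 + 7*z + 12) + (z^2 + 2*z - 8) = 2*z^2 + 9*z + 4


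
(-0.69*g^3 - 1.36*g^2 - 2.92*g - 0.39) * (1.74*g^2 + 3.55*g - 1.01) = -1.2006*g^5 - 4.8159*g^4 - 9.2119*g^3 - 9.671*g^2 + 1.5647*g + 0.3939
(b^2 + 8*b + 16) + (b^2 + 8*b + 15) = 2*b^2 + 16*b + 31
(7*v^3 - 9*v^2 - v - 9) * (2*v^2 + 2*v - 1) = 14*v^5 - 4*v^4 - 27*v^3 - 11*v^2 - 17*v + 9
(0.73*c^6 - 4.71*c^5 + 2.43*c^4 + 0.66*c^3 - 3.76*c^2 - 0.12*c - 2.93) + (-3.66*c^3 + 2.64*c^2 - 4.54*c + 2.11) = 0.73*c^6 - 4.71*c^5 + 2.43*c^4 - 3.0*c^3 - 1.12*c^2 - 4.66*c - 0.82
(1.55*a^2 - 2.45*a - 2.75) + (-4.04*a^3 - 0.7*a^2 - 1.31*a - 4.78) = -4.04*a^3 + 0.85*a^2 - 3.76*a - 7.53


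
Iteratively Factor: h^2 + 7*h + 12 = (h + 4)*(h + 3)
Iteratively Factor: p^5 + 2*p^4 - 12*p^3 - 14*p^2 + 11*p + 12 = (p + 4)*(p^4 - 2*p^3 - 4*p^2 + 2*p + 3) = (p - 1)*(p + 4)*(p^3 - p^2 - 5*p - 3) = (p - 1)*(p + 1)*(p + 4)*(p^2 - 2*p - 3) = (p - 3)*(p - 1)*(p + 1)*(p + 4)*(p + 1)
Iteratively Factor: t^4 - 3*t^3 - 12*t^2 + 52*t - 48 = (t - 2)*(t^3 - t^2 - 14*t + 24) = (t - 2)^2*(t^2 + t - 12) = (t - 3)*(t - 2)^2*(t + 4)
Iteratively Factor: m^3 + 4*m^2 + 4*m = (m + 2)*(m^2 + 2*m) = (m + 2)^2*(m)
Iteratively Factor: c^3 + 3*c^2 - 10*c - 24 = (c + 4)*(c^2 - c - 6) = (c - 3)*(c + 4)*(c + 2)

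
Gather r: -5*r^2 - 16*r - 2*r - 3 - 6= -5*r^2 - 18*r - 9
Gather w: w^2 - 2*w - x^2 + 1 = w^2 - 2*w - x^2 + 1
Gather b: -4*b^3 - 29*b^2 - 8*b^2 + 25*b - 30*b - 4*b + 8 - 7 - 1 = -4*b^3 - 37*b^2 - 9*b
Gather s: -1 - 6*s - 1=-6*s - 2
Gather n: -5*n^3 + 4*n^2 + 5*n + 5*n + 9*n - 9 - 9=-5*n^3 + 4*n^2 + 19*n - 18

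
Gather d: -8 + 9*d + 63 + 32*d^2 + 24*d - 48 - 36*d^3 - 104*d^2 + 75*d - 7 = -36*d^3 - 72*d^2 + 108*d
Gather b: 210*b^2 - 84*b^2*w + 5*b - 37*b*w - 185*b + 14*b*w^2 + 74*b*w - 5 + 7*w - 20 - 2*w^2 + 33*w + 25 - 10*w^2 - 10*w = b^2*(210 - 84*w) + b*(14*w^2 + 37*w - 180) - 12*w^2 + 30*w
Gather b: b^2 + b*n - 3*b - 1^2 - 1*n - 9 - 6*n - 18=b^2 + b*(n - 3) - 7*n - 28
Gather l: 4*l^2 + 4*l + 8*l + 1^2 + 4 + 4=4*l^2 + 12*l + 9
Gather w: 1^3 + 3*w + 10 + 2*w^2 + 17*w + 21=2*w^2 + 20*w + 32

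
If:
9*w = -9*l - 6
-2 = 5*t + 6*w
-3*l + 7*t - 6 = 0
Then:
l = 16/27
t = 10/9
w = -34/27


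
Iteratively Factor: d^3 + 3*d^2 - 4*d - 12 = (d + 2)*(d^2 + d - 6) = (d + 2)*(d + 3)*(d - 2)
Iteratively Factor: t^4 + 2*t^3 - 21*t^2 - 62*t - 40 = (t + 2)*(t^3 - 21*t - 20) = (t - 5)*(t + 2)*(t^2 + 5*t + 4) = (t - 5)*(t + 2)*(t + 4)*(t + 1)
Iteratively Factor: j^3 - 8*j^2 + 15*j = (j - 5)*(j^2 - 3*j) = j*(j - 5)*(j - 3)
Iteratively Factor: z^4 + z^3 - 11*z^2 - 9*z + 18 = (z - 1)*(z^3 + 2*z^2 - 9*z - 18) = (z - 1)*(z + 2)*(z^2 - 9) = (z - 1)*(z + 2)*(z + 3)*(z - 3)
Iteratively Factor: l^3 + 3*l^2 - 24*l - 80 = (l + 4)*(l^2 - l - 20) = (l - 5)*(l + 4)*(l + 4)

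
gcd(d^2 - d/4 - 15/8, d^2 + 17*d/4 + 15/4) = d + 5/4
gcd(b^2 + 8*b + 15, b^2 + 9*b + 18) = b + 3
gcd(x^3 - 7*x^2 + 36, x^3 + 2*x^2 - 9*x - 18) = x^2 - x - 6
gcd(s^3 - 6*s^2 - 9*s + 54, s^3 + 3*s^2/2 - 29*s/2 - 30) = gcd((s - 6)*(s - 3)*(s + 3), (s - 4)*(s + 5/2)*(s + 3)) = s + 3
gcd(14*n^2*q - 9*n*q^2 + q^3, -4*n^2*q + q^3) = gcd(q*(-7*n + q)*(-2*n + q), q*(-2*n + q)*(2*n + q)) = -2*n*q + q^2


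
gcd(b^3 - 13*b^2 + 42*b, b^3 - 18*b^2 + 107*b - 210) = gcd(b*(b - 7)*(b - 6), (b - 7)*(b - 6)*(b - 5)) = b^2 - 13*b + 42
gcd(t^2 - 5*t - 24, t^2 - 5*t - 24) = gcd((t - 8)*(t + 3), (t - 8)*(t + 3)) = t^2 - 5*t - 24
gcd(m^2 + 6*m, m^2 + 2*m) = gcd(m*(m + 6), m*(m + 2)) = m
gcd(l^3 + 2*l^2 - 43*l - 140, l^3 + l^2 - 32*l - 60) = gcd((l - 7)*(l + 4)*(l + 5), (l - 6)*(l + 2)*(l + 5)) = l + 5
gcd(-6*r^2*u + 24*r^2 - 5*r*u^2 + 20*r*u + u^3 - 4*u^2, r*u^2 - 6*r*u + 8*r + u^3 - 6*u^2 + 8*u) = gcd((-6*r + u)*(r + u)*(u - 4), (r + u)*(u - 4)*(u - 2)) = r*u - 4*r + u^2 - 4*u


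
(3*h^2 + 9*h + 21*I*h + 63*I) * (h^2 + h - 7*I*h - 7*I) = 3*h^4 + 12*h^3 + 156*h^2 + 588*h + 441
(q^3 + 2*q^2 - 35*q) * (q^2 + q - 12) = q^5 + 3*q^4 - 45*q^3 - 59*q^2 + 420*q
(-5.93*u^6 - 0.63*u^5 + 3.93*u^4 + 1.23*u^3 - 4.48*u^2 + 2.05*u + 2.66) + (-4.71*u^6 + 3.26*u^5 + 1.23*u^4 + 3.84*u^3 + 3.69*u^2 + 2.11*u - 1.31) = -10.64*u^6 + 2.63*u^5 + 5.16*u^4 + 5.07*u^3 - 0.79*u^2 + 4.16*u + 1.35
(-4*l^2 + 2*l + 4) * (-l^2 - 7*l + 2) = 4*l^4 + 26*l^3 - 26*l^2 - 24*l + 8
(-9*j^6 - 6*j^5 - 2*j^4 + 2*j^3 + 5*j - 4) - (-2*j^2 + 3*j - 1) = -9*j^6 - 6*j^5 - 2*j^4 + 2*j^3 + 2*j^2 + 2*j - 3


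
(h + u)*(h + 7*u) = h^2 + 8*h*u + 7*u^2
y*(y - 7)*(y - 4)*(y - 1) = y^4 - 12*y^3 + 39*y^2 - 28*y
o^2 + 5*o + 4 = (o + 1)*(o + 4)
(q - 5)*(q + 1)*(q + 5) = q^3 + q^2 - 25*q - 25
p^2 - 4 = (p - 2)*(p + 2)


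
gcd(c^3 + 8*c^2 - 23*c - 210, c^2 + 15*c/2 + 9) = c + 6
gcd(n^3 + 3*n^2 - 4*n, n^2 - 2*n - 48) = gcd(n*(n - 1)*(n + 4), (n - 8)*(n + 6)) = 1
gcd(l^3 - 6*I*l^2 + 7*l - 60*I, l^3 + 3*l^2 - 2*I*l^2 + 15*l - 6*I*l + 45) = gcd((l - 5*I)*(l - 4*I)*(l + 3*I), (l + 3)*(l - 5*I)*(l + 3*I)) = l^2 - 2*I*l + 15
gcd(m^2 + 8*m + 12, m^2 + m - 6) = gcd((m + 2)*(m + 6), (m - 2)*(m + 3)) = 1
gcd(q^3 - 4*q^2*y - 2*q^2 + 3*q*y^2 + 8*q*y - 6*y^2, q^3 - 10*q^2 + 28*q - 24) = q - 2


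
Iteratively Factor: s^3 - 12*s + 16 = (s - 2)*(s^2 + 2*s - 8) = (s - 2)^2*(s + 4)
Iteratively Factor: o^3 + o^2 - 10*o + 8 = (o + 4)*(o^2 - 3*o + 2) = (o - 2)*(o + 4)*(o - 1)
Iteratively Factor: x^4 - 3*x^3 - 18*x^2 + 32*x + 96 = (x + 2)*(x^3 - 5*x^2 - 8*x + 48) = (x - 4)*(x + 2)*(x^2 - x - 12) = (x - 4)^2*(x + 2)*(x + 3)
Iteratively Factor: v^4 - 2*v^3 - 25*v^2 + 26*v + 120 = (v + 4)*(v^3 - 6*v^2 - v + 30) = (v - 5)*(v + 4)*(v^2 - v - 6) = (v - 5)*(v - 3)*(v + 4)*(v + 2)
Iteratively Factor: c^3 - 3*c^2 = (c - 3)*(c^2) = c*(c - 3)*(c)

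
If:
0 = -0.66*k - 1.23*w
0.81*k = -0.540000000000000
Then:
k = -0.67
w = 0.36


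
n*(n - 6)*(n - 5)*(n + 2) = n^4 - 9*n^3 + 8*n^2 + 60*n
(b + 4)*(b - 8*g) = b^2 - 8*b*g + 4*b - 32*g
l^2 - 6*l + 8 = (l - 4)*(l - 2)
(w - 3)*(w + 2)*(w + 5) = w^3 + 4*w^2 - 11*w - 30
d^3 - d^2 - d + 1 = (d - 1)^2*(d + 1)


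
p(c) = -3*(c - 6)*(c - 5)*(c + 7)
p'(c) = -3*(c - 6)*(c - 5) - 3*(c - 6)*(c + 7) - 3*(c - 5)*(c + 7) = -9*c^2 + 24*c + 141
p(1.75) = -362.58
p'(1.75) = 155.44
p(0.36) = -577.82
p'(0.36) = 148.47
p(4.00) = -66.00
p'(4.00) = 93.00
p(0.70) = -526.45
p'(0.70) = 153.39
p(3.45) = -123.91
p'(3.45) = 116.68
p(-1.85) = -830.79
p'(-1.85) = 65.80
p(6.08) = -3.39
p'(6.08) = -45.78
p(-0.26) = -665.80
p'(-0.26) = 134.15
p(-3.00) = -864.00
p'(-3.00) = -12.00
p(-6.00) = -396.00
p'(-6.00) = -327.00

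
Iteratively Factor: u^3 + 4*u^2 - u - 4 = (u - 1)*(u^2 + 5*u + 4) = (u - 1)*(u + 1)*(u + 4)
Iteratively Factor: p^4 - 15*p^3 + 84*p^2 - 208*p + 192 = (p - 4)*(p^3 - 11*p^2 + 40*p - 48) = (p - 4)^2*(p^2 - 7*p + 12) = (p - 4)^3*(p - 3)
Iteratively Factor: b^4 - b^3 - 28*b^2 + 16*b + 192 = (b - 4)*(b^3 + 3*b^2 - 16*b - 48) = (b - 4)*(b + 4)*(b^2 - b - 12) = (b - 4)^2*(b + 4)*(b + 3)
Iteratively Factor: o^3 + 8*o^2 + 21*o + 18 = (o + 3)*(o^2 + 5*o + 6) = (o + 3)^2*(o + 2)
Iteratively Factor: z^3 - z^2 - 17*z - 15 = (z - 5)*(z^2 + 4*z + 3) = (z - 5)*(z + 3)*(z + 1)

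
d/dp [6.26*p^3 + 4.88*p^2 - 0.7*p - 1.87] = 18.78*p^2 + 9.76*p - 0.7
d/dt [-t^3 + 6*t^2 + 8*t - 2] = -3*t^2 + 12*t + 8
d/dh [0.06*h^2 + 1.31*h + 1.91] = 0.12*h + 1.31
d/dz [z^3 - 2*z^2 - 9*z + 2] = 3*z^2 - 4*z - 9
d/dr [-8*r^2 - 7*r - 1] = -16*r - 7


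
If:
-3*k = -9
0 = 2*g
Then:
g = 0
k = 3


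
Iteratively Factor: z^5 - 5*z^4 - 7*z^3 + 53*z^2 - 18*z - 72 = (z + 3)*(z^4 - 8*z^3 + 17*z^2 + 2*z - 24) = (z - 2)*(z + 3)*(z^3 - 6*z^2 + 5*z + 12) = (z - 3)*(z - 2)*(z + 3)*(z^2 - 3*z - 4) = (z - 3)*(z - 2)*(z + 1)*(z + 3)*(z - 4)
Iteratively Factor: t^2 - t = (t - 1)*(t)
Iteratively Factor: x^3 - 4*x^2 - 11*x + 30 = (x + 3)*(x^2 - 7*x + 10) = (x - 2)*(x + 3)*(x - 5)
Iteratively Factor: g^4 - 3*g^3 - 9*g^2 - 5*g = (g + 1)*(g^3 - 4*g^2 - 5*g) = (g - 5)*(g + 1)*(g^2 + g) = g*(g - 5)*(g + 1)*(g + 1)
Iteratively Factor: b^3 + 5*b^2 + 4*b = (b + 1)*(b^2 + 4*b) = (b + 1)*(b + 4)*(b)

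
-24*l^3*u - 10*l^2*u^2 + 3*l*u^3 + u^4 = u*(-3*l + u)*(2*l + u)*(4*l + u)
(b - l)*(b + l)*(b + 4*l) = b^3 + 4*b^2*l - b*l^2 - 4*l^3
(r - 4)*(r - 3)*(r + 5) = r^3 - 2*r^2 - 23*r + 60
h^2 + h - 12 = (h - 3)*(h + 4)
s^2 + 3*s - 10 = (s - 2)*(s + 5)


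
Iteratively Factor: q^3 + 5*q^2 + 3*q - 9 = (q - 1)*(q^2 + 6*q + 9) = (q - 1)*(q + 3)*(q + 3)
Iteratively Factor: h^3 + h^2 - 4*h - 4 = (h + 2)*(h^2 - h - 2) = (h + 1)*(h + 2)*(h - 2)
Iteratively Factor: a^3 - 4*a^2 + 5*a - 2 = (a - 1)*(a^2 - 3*a + 2) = (a - 1)^2*(a - 2)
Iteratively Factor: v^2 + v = (v + 1)*(v)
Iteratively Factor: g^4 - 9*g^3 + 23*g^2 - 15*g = (g - 3)*(g^3 - 6*g^2 + 5*g) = (g - 5)*(g - 3)*(g^2 - g) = g*(g - 5)*(g - 3)*(g - 1)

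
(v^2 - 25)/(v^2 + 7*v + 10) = (v - 5)/(v + 2)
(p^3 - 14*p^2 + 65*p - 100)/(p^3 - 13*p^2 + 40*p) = (p^2 - 9*p + 20)/(p*(p - 8))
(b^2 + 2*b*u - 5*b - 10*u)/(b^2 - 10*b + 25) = (b + 2*u)/(b - 5)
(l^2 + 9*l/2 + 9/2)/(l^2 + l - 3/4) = 2*(l + 3)/(2*l - 1)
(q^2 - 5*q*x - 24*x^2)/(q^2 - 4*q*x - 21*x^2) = (-q + 8*x)/(-q + 7*x)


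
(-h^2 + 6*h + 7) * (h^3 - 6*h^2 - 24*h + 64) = -h^5 + 12*h^4 - 5*h^3 - 250*h^2 + 216*h + 448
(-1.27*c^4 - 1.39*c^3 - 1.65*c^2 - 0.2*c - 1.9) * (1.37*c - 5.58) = -1.7399*c^5 + 5.1823*c^4 + 5.4957*c^3 + 8.933*c^2 - 1.487*c + 10.602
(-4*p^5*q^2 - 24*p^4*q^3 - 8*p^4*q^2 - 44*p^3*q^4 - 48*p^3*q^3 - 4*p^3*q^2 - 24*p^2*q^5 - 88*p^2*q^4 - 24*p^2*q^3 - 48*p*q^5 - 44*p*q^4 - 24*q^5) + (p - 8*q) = -4*p^5*q^2 - 24*p^4*q^3 - 8*p^4*q^2 - 44*p^3*q^4 - 48*p^3*q^3 - 4*p^3*q^2 - 24*p^2*q^5 - 88*p^2*q^4 - 24*p^2*q^3 - 48*p*q^5 - 44*p*q^4 + p - 24*q^5 - 8*q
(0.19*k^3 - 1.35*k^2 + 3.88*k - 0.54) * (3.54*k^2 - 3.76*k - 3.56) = 0.6726*k^5 - 5.4934*k^4 + 18.1348*k^3 - 11.6944*k^2 - 11.7824*k + 1.9224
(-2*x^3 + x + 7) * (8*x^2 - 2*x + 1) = -16*x^5 + 4*x^4 + 6*x^3 + 54*x^2 - 13*x + 7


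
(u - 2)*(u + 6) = u^2 + 4*u - 12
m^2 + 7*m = m*(m + 7)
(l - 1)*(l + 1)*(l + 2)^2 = l^4 + 4*l^3 + 3*l^2 - 4*l - 4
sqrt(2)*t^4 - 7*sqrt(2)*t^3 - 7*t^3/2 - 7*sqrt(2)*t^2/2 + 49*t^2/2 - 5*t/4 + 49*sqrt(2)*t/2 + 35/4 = (t - 7)*(t - 5*sqrt(2)/2)*(t + sqrt(2)/2)*(sqrt(2)*t + 1/2)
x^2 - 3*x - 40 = (x - 8)*(x + 5)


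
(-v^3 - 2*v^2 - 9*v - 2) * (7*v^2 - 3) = -7*v^5 - 14*v^4 - 60*v^3 - 8*v^2 + 27*v + 6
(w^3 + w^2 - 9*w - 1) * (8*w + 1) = 8*w^4 + 9*w^3 - 71*w^2 - 17*w - 1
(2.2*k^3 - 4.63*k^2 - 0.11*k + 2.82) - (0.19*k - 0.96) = 2.2*k^3 - 4.63*k^2 - 0.3*k + 3.78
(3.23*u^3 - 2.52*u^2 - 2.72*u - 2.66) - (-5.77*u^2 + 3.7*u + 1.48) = 3.23*u^3 + 3.25*u^2 - 6.42*u - 4.14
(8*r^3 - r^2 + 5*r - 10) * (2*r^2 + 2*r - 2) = 16*r^5 + 14*r^4 - 8*r^3 - 8*r^2 - 30*r + 20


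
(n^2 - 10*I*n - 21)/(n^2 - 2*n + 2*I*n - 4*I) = (n^2 - 10*I*n - 21)/(n^2 + 2*n*(-1 + I) - 4*I)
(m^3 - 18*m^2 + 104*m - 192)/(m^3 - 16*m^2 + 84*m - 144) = (m - 8)/(m - 6)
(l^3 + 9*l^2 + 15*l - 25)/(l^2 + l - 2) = (l^2 + 10*l + 25)/(l + 2)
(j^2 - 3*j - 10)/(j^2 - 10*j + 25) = (j + 2)/(j - 5)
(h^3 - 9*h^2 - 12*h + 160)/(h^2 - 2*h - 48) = (h^2 - h - 20)/(h + 6)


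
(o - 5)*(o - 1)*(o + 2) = o^3 - 4*o^2 - 7*o + 10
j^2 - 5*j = j*(j - 5)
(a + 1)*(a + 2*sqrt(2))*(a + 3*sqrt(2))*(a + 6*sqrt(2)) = a^4 + a^3 + 11*sqrt(2)*a^3 + 11*sqrt(2)*a^2 + 72*a^2 + 72*a + 72*sqrt(2)*a + 72*sqrt(2)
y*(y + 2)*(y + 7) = y^3 + 9*y^2 + 14*y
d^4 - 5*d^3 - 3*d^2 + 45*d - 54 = (d - 3)^2*(d - 2)*(d + 3)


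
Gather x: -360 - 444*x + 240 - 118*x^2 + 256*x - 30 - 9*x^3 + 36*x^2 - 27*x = -9*x^3 - 82*x^2 - 215*x - 150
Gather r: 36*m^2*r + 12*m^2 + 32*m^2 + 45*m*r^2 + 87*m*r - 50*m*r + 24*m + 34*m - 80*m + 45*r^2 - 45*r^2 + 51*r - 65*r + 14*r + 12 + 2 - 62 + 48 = 44*m^2 + 45*m*r^2 - 22*m + r*(36*m^2 + 37*m)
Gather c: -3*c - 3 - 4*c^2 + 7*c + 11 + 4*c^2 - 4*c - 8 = 0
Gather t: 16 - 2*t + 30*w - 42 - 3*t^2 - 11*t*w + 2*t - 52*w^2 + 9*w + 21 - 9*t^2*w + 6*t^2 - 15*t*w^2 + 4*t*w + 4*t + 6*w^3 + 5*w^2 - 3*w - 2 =t^2*(3 - 9*w) + t*(-15*w^2 - 7*w + 4) + 6*w^3 - 47*w^2 + 36*w - 7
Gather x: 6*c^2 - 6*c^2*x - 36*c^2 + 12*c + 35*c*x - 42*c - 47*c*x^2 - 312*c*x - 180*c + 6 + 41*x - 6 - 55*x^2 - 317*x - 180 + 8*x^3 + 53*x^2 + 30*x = -30*c^2 - 210*c + 8*x^3 + x^2*(-47*c - 2) + x*(-6*c^2 - 277*c - 246) - 180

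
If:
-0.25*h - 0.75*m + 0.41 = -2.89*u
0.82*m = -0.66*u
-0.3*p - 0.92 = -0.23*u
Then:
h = 13.9746341463415*u + 1.64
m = -0.804878048780488*u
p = 0.766666666666667*u - 3.06666666666667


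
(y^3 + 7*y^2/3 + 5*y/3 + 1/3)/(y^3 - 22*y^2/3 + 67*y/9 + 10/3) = 3*(y^2 + 2*y + 1)/(3*y^2 - 23*y + 30)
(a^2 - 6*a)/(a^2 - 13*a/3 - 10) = 3*a/(3*a + 5)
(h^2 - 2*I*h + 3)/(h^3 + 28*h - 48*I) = (h^2 - 2*I*h + 3)/(h^3 + 28*h - 48*I)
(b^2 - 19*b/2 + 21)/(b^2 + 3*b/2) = (2*b^2 - 19*b + 42)/(b*(2*b + 3))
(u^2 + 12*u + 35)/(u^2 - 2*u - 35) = (u + 7)/(u - 7)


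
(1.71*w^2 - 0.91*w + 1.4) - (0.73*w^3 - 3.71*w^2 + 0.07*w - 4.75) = -0.73*w^3 + 5.42*w^2 - 0.98*w + 6.15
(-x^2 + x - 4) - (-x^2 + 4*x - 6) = 2 - 3*x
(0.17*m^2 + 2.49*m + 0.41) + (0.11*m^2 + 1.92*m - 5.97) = 0.28*m^2 + 4.41*m - 5.56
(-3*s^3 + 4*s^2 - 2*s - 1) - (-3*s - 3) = -3*s^3 + 4*s^2 + s + 2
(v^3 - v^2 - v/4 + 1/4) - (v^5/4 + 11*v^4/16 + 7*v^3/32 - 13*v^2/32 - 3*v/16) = -v^5/4 - 11*v^4/16 + 25*v^3/32 - 19*v^2/32 - v/16 + 1/4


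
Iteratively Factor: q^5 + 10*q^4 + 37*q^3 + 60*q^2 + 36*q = (q)*(q^4 + 10*q^3 + 37*q^2 + 60*q + 36) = q*(q + 2)*(q^3 + 8*q^2 + 21*q + 18) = q*(q + 2)*(q + 3)*(q^2 + 5*q + 6) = q*(q + 2)^2*(q + 3)*(q + 3)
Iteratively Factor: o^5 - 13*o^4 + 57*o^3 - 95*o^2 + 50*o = (o - 5)*(o^4 - 8*o^3 + 17*o^2 - 10*o) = o*(o - 5)*(o^3 - 8*o^2 + 17*o - 10) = o*(o - 5)^2*(o^2 - 3*o + 2) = o*(o - 5)^2*(o - 1)*(o - 2)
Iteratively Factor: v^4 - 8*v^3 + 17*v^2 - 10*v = (v - 2)*(v^3 - 6*v^2 + 5*v) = (v - 2)*(v - 1)*(v^2 - 5*v) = v*(v - 2)*(v - 1)*(v - 5)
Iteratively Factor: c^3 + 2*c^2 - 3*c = (c)*(c^2 + 2*c - 3) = c*(c + 3)*(c - 1)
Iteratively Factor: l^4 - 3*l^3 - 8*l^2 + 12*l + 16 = (l - 2)*(l^3 - l^2 - 10*l - 8) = (l - 2)*(l + 2)*(l^2 - 3*l - 4) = (l - 4)*(l - 2)*(l + 2)*(l + 1)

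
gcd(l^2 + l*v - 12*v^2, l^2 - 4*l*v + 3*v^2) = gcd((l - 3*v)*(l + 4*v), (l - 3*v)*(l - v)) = -l + 3*v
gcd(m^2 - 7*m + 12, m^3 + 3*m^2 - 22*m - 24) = m - 4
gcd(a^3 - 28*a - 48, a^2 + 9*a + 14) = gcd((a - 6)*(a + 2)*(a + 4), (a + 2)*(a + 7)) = a + 2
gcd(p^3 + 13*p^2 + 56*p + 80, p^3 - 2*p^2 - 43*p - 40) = p + 5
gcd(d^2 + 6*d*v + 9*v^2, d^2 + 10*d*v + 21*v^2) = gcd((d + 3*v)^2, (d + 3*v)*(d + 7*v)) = d + 3*v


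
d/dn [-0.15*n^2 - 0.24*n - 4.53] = -0.3*n - 0.24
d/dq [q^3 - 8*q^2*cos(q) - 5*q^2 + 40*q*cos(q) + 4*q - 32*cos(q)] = 8*q^2*sin(q) + 3*q^2 - 40*q*sin(q) - 16*q*cos(q) - 10*q + 32*sin(q) + 40*cos(q) + 4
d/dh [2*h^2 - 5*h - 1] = 4*h - 5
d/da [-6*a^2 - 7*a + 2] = -12*a - 7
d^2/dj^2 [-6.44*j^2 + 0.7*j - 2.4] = -12.8800000000000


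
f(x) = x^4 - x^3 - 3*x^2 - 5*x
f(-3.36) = 148.32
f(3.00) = 12.00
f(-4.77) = 581.82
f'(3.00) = 58.00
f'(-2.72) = -91.37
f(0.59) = -4.08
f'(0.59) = -8.76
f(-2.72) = 66.26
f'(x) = 4*x^3 - 3*x^2 - 6*x - 5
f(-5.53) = 1040.21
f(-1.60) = 10.97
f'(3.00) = 58.00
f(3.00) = 12.00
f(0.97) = -7.70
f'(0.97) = -9.99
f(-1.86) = 17.32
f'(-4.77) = -478.76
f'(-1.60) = -19.46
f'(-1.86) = -29.96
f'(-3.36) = -170.44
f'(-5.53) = -740.01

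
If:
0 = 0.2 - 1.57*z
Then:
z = 0.13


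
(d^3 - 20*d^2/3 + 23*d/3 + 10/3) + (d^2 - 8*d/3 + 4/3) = d^3 - 17*d^2/3 + 5*d + 14/3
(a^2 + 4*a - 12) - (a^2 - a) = 5*a - 12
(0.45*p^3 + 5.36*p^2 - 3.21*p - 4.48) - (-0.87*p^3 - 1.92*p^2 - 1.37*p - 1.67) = 1.32*p^3 + 7.28*p^2 - 1.84*p - 2.81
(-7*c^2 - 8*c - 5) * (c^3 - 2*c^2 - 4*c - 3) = -7*c^5 + 6*c^4 + 39*c^3 + 63*c^2 + 44*c + 15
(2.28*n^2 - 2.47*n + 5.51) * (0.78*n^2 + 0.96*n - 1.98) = 1.7784*n^4 + 0.262199999999999*n^3 - 2.5878*n^2 + 10.1802*n - 10.9098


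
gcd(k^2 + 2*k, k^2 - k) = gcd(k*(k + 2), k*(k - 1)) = k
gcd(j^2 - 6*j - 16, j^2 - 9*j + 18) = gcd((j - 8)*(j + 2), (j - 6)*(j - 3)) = 1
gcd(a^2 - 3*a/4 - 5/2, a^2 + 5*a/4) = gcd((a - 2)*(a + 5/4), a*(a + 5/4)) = a + 5/4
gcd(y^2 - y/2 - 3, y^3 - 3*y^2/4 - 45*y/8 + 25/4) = y - 2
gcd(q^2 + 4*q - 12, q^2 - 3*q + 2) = q - 2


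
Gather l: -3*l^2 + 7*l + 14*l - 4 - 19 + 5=-3*l^2 + 21*l - 18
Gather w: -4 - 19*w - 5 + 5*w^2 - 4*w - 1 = 5*w^2 - 23*w - 10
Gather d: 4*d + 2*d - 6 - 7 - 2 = 6*d - 15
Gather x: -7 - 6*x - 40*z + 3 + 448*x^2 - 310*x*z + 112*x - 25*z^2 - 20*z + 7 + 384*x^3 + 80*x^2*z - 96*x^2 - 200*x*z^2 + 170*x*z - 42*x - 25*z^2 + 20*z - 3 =384*x^3 + x^2*(80*z + 352) + x*(-200*z^2 - 140*z + 64) - 50*z^2 - 40*z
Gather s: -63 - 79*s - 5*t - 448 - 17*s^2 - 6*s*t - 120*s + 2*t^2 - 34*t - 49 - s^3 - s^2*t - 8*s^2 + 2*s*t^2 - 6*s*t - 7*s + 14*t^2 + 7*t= -s^3 + s^2*(-t - 25) + s*(2*t^2 - 12*t - 206) + 16*t^2 - 32*t - 560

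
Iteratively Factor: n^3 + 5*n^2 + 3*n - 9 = (n + 3)*(n^2 + 2*n - 3) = (n - 1)*(n + 3)*(n + 3)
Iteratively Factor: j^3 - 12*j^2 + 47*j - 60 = (j - 4)*(j^2 - 8*j + 15) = (j - 4)*(j - 3)*(j - 5)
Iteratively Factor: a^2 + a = (a)*(a + 1)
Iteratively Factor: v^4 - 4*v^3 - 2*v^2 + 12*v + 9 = (v + 1)*(v^3 - 5*v^2 + 3*v + 9) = (v - 3)*(v + 1)*(v^2 - 2*v - 3) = (v - 3)*(v + 1)^2*(v - 3)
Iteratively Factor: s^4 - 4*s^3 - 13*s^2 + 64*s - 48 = (s - 3)*(s^3 - s^2 - 16*s + 16) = (s - 3)*(s - 1)*(s^2 - 16) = (s - 3)*(s - 1)*(s + 4)*(s - 4)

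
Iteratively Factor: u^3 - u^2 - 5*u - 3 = (u + 1)*(u^2 - 2*u - 3) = (u - 3)*(u + 1)*(u + 1)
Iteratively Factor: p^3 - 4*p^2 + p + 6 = (p - 2)*(p^2 - 2*p - 3) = (p - 2)*(p + 1)*(p - 3)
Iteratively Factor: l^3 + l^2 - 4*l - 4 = (l + 1)*(l^2 - 4) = (l + 1)*(l + 2)*(l - 2)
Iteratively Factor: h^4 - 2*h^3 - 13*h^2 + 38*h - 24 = (h - 2)*(h^3 - 13*h + 12) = (h - 2)*(h + 4)*(h^2 - 4*h + 3) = (h - 2)*(h - 1)*(h + 4)*(h - 3)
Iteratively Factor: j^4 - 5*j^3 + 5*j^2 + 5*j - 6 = (j - 3)*(j^3 - 2*j^2 - j + 2) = (j - 3)*(j + 1)*(j^2 - 3*j + 2) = (j - 3)*(j - 1)*(j + 1)*(j - 2)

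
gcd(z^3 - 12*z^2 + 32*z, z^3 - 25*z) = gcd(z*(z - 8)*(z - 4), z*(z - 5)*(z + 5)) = z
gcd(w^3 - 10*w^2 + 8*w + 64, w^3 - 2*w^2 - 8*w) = w^2 - 2*w - 8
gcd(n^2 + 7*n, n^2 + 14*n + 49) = n + 7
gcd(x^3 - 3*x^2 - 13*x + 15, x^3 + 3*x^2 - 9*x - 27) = x + 3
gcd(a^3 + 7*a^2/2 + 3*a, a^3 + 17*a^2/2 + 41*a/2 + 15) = a^2 + 7*a/2 + 3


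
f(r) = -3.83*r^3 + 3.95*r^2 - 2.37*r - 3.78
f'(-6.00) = -463.41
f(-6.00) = 979.92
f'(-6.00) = -463.41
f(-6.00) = 979.92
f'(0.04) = -2.07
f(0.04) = -3.87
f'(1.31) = -11.74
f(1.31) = -8.72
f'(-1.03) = -22.70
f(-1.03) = 7.04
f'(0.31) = -1.03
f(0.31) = -4.25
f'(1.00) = -5.96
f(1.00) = -6.03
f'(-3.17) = -142.87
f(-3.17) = 165.43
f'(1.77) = -24.38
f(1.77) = -16.84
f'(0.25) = -1.11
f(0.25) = -4.19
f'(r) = -11.49*r^2 + 7.9*r - 2.37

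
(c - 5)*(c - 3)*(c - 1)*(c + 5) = c^4 - 4*c^3 - 22*c^2 + 100*c - 75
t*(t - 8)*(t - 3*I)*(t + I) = t^4 - 8*t^3 - 2*I*t^3 + 3*t^2 + 16*I*t^2 - 24*t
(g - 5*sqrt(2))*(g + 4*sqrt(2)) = g^2 - sqrt(2)*g - 40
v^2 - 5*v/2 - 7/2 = (v - 7/2)*(v + 1)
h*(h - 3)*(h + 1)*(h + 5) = h^4 + 3*h^3 - 13*h^2 - 15*h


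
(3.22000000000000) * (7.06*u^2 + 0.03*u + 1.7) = 22.7332*u^2 + 0.0966*u + 5.474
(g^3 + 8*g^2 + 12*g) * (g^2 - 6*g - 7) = g^5 + 2*g^4 - 43*g^3 - 128*g^2 - 84*g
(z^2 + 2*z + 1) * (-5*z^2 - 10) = -5*z^4 - 10*z^3 - 15*z^2 - 20*z - 10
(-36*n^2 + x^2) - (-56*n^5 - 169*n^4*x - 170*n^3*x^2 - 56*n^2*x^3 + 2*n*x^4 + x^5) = 56*n^5 + 169*n^4*x + 170*n^3*x^2 + 56*n^2*x^3 - 36*n^2 - 2*n*x^4 - x^5 + x^2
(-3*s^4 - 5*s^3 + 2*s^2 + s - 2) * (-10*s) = 30*s^5 + 50*s^4 - 20*s^3 - 10*s^2 + 20*s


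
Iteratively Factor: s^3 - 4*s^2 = (s)*(s^2 - 4*s) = s*(s - 4)*(s)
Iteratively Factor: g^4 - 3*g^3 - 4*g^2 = (g)*(g^3 - 3*g^2 - 4*g) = g*(g + 1)*(g^2 - 4*g) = g*(g - 4)*(g + 1)*(g)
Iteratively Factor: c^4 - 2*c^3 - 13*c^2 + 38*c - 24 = (c + 4)*(c^3 - 6*c^2 + 11*c - 6) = (c - 1)*(c + 4)*(c^2 - 5*c + 6) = (c - 2)*(c - 1)*(c + 4)*(c - 3)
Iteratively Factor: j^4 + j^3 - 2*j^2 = (j)*(j^3 + j^2 - 2*j) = j*(j - 1)*(j^2 + 2*j) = j*(j - 1)*(j + 2)*(j)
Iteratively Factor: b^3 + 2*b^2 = (b + 2)*(b^2) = b*(b + 2)*(b)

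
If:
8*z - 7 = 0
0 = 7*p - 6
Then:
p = 6/7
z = 7/8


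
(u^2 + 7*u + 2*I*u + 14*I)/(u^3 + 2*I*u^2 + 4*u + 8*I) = (u + 7)/(u^2 + 4)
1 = 1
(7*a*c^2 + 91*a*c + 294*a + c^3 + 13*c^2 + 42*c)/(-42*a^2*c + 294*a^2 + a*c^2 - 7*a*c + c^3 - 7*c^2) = (-c^2 - 13*c - 42)/(6*a*c - 42*a - c^2 + 7*c)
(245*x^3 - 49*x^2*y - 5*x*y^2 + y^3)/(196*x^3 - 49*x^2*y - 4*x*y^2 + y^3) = (5*x - y)/(4*x - y)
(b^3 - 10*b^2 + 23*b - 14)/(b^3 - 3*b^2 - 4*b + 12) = (b^2 - 8*b + 7)/(b^2 - b - 6)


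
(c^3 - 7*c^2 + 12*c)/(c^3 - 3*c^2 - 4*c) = (c - 3)/(c + 1)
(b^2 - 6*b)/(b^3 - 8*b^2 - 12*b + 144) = b/(b^2 - 2*b - 24)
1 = 1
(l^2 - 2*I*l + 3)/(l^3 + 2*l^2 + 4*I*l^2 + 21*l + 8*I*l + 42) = (l + I)/(l^2 + l*(2 + 7*I) + 14*I)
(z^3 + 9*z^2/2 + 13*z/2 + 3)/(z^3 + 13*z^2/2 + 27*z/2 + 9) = (z + 1)/(z + 3)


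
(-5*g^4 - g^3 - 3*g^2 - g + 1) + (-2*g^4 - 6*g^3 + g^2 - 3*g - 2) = -7*g^4 - 7*g^3 - 2*g^2 - 4*g - 1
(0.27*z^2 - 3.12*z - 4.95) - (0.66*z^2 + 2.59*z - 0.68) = -0.39*z^2 - 5.71*z - 4.27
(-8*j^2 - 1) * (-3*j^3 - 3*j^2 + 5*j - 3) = 24*j^5 + 24*j^4 - 37*j^3 + 27*j^2 - 5*j + 3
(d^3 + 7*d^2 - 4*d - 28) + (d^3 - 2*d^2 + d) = 2*d^3 + 5*d^2 - 3*d - 28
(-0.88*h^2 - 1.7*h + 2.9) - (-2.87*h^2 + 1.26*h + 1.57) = 1.99*h^2 - 2.96*h + 1.33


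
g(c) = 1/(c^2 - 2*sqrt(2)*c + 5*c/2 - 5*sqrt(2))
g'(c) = (-2*c - 5/2 + 2*sqrt(2))/(c^2 - 2*sqrt(2)*c + 5*c/2 - 5*sqrt(2))^2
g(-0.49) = -0.15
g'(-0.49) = 0.03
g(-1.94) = -0.37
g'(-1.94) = 0.59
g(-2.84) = 0.52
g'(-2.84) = 1.62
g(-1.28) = -0.20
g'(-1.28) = 0.11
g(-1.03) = -0.18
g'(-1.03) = 0.07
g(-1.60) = -0.25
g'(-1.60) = 0.22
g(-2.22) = -0.71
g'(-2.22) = 2.39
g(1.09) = -0.16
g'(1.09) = -0.05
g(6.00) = 0.04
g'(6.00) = -0.02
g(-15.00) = 0.00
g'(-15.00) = 0.00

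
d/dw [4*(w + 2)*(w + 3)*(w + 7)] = 12*w^2 + 96*w + 164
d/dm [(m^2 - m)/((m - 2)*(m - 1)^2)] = (2 - m^2)/(m^4 - 6*m^3 + 13*m^2 - 12*m + 4)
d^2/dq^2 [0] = 0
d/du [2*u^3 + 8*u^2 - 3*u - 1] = 6*u^2 + 16*u - 3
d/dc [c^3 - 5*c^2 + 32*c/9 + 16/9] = 3*c^2 - 10*c + 32/9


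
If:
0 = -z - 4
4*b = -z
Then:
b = 1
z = -4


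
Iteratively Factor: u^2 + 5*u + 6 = (u + 3)*(u + 2)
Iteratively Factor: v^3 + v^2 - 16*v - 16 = (v + 4)*(v^2 - 3*v - 4) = (v + 1)*(v + 4)*(v - 4)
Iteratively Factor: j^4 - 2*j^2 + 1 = (j + 1)*(j^3 - j^2 - j + 1) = (j - 1)*(j + 1)*(j^2 - 1) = (j - 1)*(j + 1)^2*(j - 1)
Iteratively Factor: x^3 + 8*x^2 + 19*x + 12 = (x + 3)*(x^2 + 5*x + 4) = (x + 3)*(x + 4)*(x + 1)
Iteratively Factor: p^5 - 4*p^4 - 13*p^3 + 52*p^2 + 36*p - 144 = (p - 3)*(p^4 - p^3 - 16*p^2 + 4*p + 48) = (p - 3)*(p + 2)*(p^3 - 3*p^2 - 10*p + 24) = (p - 3)*(p - 2)*(p + 2)*(p^2 - p - 12) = (p - 4)*(p - 3)*(p - 2)*(p + 2)*(p + 3)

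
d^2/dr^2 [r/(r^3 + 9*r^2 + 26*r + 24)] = 2*(r*(3*r^2 + 18*r + 26)^2 - (3*r^2 + 3*r*(r + 3) + 18*r + 26)*(r^3 + 9*r^2 + 26*r + 24))/(r^3 + 9*r^2 + 26*r + 24)^3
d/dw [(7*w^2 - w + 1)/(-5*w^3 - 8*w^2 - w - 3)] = (35*w^4 - 10*w^3 - 26*w + 4)/(25*w^6 + 80*w^5 + 74*w^4 + 46*w^3 + 49*w^2 + 6*w + 9)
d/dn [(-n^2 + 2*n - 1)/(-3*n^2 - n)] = (7*n^2 - 6*n - 1)/(n^2*(9*n^2 + 6*n + 1))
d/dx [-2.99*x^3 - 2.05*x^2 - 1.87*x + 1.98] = -8.97*x^2 - 4.1*x - 1.87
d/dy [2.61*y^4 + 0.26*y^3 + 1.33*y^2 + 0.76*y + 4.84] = 10.44*y^3 + 0.78*y^2 + 2.66*y + 0.76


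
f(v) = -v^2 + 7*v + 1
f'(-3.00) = 13.00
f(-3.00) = -29.00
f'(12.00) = -17.00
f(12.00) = -59.00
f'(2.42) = 2.16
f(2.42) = 12.08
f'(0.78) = 5.44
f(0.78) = 5.85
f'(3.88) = -0.76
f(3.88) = 13.11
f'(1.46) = 4.08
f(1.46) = 9.09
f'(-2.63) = 12.26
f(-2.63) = -24.33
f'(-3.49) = 13.98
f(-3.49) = -35.61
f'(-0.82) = 8.64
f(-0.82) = -5.41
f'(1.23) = 4.54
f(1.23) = 8.10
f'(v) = 7 - 2*v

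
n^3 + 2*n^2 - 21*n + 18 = (n - 3)*(n - 1)*(n + 6)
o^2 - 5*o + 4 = (o - 4)*(o - 1)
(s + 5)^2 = s^2 + 10*s + 25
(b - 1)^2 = b^2 - 2*b + 1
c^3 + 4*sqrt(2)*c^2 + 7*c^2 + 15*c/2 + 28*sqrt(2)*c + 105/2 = (c + 7)*(c + 3*sqrt(2)/2)*(c + 5*sqrt(2)/2)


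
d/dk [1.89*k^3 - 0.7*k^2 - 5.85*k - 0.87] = 5.67*k^2 - 1.4*k - 5.85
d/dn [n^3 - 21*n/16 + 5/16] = 3*n^2 - 21/16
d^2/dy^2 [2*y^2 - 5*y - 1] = 4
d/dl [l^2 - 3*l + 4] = 2*l - 3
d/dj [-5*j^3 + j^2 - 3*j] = -15*j^2 + 2*j - 3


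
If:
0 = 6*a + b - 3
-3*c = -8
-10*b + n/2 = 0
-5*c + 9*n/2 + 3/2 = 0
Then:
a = 1549/3240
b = 71/540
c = 8/3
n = 71/27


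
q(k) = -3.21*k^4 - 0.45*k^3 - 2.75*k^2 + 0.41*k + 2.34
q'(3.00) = -374.92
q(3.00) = -293.34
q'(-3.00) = 351.44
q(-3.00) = -271.50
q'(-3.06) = 372.50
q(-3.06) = -293.21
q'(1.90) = -102.98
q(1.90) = -51.73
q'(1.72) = -78.38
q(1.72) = -35.47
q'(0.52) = -4.62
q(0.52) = 1.51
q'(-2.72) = 263.77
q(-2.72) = -185.77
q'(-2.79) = 284.10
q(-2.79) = -204.94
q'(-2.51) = 208.75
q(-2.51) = -136.31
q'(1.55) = -59.17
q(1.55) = -23.84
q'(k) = -12.84*k^3 - 1.35*k^2 - 5.5*k + 0.41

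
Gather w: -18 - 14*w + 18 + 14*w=0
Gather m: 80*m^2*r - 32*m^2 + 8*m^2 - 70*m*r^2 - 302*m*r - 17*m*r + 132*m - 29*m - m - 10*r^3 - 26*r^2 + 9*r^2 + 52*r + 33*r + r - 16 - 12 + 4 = m^2*(80*r - 24) + m*(-70*r^2 - 319*r + 102) - 10*r^3 - 17*r^2 + 86*r - 24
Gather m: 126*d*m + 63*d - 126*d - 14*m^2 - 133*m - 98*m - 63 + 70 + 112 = -63*d - 14*m^2 + m*(126*d - 231) + 119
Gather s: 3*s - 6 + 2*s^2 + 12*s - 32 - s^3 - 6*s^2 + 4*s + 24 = -s^3 - 4*s^2 + 19*s - 14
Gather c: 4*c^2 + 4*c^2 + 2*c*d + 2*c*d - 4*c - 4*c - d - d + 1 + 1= 8*c^2 + c*(4*d - 8) - 2*d + 2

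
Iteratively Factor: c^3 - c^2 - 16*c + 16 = (c - 4)*(c^2 + 3*c - 4) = (c - 4)*(c + 4)*(c - 1)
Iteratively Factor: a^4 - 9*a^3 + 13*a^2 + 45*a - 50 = (a - 5)*(a^3 - 4*a^2 - 7*a + 10) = (a - 5)*(a + 2)*(a^2 - 6*a + 5) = (a - 5)*(a - 1)*(a + 2)*(a - 5)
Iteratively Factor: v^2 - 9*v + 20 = (v - 5)*(v - 4)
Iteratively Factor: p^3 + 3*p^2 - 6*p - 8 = (p + 4)*(p^2 - p - 2) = (p + 1)*(p + 4)*(p - 2)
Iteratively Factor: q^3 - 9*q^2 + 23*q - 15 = (q - 5)*(q^2 - 4*q + 3) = (q - 5)*(q - 3)*(q - 1)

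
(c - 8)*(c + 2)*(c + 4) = c^3 - 2*c^2 - 40*c - 64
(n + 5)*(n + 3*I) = n^2 + 5*n + 3*I*n + 15*I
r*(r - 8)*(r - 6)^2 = r^4 - 20*r^3 + 132*r^2 - 288*r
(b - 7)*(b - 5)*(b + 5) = b^3 - 7*b^2 - 25*b + 175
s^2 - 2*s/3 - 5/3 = (s - 5/3)*(s + 1)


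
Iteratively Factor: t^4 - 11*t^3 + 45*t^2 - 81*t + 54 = (t - 2)*(t^3 - 9*t^2 + 27*t - 27) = (t - 3)*(t - 2)*(t^2 - 6*t + 9) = (t - 3)^2*(t - 2)*(t - 3)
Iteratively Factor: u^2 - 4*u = (u)*(u - 4)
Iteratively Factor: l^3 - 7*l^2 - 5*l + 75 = (l + 3)*(l^2 - 10*l + 25) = (l - 5)*(l + 3)*(l - 5)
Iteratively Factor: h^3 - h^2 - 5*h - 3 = (h - 3)*(h^2 + 2*h + 1) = (h - 3)*(h + 1)*(h + 1)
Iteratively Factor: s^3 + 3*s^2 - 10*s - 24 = (s + 4)*(s^2 - s - 6) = (s - 3)*(s + 4)*(s + 2)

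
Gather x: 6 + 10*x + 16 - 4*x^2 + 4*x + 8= -4*x^2 + 14*x + 30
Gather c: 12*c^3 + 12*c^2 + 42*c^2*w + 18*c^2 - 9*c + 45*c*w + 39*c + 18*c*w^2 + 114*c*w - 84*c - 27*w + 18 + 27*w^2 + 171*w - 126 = 12*c^3 + c^2*(42*w + 30) + c*(18*w^2 + 159*w - 54) + 27*w^2 + 144*w - 108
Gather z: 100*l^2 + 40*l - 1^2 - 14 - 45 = 100*l^2 + 40*l - 60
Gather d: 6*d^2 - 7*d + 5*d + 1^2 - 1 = 6*d^2 - 2*d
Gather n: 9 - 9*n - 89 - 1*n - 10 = -10*n - 90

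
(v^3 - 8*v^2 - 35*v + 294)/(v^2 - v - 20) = (-v^3 + 8*v^2 + 35*v - 294)/(-v^2 + v + 20)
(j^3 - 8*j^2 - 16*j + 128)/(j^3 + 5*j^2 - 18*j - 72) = (j^2 - 4*j - 32)/(j^2 + 9*j + 18)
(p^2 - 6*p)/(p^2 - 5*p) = (p - 6)/(p - 5)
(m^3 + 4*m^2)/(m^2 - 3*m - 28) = m^2/(m - 7)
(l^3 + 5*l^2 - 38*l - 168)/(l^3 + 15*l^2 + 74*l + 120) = (l^2 + l - 42)/(l^2 + 11*l + 30)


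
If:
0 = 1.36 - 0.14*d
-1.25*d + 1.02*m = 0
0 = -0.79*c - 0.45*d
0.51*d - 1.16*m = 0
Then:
No Solution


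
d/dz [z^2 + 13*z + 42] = 2*z + 13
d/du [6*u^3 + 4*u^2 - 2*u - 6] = 18*u^2 + 8*u - 2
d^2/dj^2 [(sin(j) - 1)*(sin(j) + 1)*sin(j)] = (7 - 9*sin(j)^2)*sin(j)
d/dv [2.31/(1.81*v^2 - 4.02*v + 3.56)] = (9.2862 - 8.3622*v)/(1.81*v^2 - 4.02*v + 3.56)^2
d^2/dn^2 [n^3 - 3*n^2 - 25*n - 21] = 6*n - 6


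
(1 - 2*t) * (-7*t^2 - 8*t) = 14*t^3 + 9*t^2 - 8*t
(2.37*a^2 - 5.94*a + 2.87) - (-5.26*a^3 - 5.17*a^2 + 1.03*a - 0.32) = 5.26*a^3 + 7.54*a^2 - 6.97*a + 3.19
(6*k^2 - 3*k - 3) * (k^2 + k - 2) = 6*k^4 + 3*k^3 - 18*k^2 + 3*k + 6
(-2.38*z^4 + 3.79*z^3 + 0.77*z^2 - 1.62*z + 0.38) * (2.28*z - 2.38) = -5.4264*z^5 + 14.3056*z^4 - 7.2646*z^3 - 5.5262*z^2 + 4.722*z - 0.9044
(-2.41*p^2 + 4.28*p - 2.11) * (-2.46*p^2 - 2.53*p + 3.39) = 5.9286*p^4 - 4.4315*p^3 - 13.8077*p^2 + 19.8475*p - 7.1529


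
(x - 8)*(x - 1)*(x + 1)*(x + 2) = x^4 - 6*x^3 - 17*x^2 + 6*x + 16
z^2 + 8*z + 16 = (z + 4)^2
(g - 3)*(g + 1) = g^2 - 2*g - 3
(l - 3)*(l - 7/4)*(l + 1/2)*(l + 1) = l^4 - 13*l^3/4 - 11*l^2/8 + 11*l/2 + 21/8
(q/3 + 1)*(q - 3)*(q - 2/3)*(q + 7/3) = q^4/3 + 5*q^3/9 - 95*q^2/27 - 5*q + 14/3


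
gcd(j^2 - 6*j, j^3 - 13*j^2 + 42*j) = j^2 - 6*j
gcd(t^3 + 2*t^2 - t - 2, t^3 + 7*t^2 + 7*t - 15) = t - 1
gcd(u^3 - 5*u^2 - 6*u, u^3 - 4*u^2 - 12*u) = u^2 - 6*u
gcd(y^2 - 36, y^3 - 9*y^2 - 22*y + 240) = y - 6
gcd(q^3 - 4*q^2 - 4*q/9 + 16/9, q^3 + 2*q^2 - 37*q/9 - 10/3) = q + 2/3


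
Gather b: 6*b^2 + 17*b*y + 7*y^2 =6*b^2 + 17*b*y + 7*y^2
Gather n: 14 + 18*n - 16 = 18*n - 2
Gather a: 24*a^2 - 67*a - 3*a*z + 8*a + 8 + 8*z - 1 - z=24*a^2 + a*(-3*z - 59) + 7*z + 7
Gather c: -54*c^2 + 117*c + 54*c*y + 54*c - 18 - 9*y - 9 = -54*c^2 + c*(54*y + 171) - 9*y - 27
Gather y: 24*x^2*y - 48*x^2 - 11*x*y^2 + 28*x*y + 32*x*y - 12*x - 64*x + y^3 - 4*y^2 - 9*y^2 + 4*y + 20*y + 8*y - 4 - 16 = -48*x^2 - 76*x + y^3 + y^2*(-11*x - 13) + y*(24*x^2 + 60*x + 32) - 20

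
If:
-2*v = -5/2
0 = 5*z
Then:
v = 5/4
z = 0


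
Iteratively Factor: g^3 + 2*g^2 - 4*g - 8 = (g + 2)*(g^2 - 4) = (g - 2)*(g + 2)*(g + 2)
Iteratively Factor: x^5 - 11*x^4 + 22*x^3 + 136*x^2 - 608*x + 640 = (x + 4)*(x^4 - 15*x^3 + 82*x^2 - 192*x + 160) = (x - 2)*(x + 4)*(x^3 - 13*x^2 + 56*x - 80) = (x - 4)*(x - 2)*(x + 4)*(x^2 - 9*x + 20) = (x - 4)^2*(x - 2)*(x + 4)*(x - 5)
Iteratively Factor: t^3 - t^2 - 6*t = (t)*(t^2 - t - 6) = t*(t - 3)*(t + 2)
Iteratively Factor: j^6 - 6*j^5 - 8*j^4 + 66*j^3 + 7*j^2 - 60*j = (j + 1)*(j^5 - 7*j^4 - j^3 + 67*j^2 - 60*j) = j*(j + 1)*(j^4 - 7*j^3 - j^2 + 67*j - 60) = j*(j - 5)*(j + 1)*(j^3 - 2*j^2 - 11*j + 12) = j*(j - 5)*(j - 1)*(j + 1)*(j^2 - j - 12) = j*(j - 5)*(j - 4)*(j - 1)*(j + 1)*(j + 3)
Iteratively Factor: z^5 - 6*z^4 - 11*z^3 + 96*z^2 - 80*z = (z - 4)*(z^4 - 2*z^3 - 19*z^2 + 20*z) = (z - 5)*(z - 4)*(z^3 + 3*z^2 - 4*z) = (z - 5)*(z - 4)*(z - 1)*(z^2 + 4*z) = z*(z - 5)*(z - 4)*(z - 1)*(z + 4)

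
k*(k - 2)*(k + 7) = k^3 + 5*k^2 - 14*k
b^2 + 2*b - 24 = (b - 4)*(b + 6)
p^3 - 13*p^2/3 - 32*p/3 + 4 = (p - 6)*(p - 1/3)*(p + 2)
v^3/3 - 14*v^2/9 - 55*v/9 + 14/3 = (v/3 + 1)*(v - 7)*(v - 2/3)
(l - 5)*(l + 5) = l^2 - 25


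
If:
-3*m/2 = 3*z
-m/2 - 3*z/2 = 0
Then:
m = 0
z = 0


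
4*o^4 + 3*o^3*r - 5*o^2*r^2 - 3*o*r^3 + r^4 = (-4*o + r)*(-o + r)*(o + r)^2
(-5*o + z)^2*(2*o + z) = 50*o^3 + 5*o^2*z - 8*o*z^2 + z^3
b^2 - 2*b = b*(b - 2)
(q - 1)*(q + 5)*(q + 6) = q^3 + 10*q^2 + 19*q - 30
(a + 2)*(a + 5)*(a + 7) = a^3 + 14*a^2 + 59*a + 70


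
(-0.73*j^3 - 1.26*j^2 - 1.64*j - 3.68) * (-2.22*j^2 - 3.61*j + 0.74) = 1.6206*j^5 + 5.4325*j^4 + 7.6492*j^3 + 13.1576*j^2 + 12.0712*j - 2.7232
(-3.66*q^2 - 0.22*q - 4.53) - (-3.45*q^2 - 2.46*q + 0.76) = -0.21*q^2 + 2.24*q - 5.29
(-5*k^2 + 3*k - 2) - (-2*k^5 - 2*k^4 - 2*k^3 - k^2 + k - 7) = 2*k^5 + 2*k^4 + 2*k^3 - 4*k^2 + 2*k + 5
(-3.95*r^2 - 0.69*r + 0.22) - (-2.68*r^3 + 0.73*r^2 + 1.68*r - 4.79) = 2.68*r^3 - 4.68*r^2 - 2.37*r + 5.01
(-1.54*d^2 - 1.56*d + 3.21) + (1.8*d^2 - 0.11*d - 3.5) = 0.26*d^2 - 1.67*d - 0.29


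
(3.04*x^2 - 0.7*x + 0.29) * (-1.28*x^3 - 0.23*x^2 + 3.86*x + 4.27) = -3.8912*x^5 + 0.1968*x^4 + 11.5242*x^3 + 10.2121*x^2 - 1.8696*x + 1.2383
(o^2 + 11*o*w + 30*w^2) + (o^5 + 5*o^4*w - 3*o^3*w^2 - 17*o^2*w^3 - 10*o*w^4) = o^5 + 5*o^4*w - 3*o^3*w^2 - 17*o^2*w^3 + o^2 - 10*o*w^4 + 11*o*w + 30*w^2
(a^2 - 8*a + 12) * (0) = 0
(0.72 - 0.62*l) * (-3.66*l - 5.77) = 2.2692*l^2 + 0.9422*l - 4.1544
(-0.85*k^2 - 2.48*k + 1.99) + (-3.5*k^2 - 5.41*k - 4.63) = -4.35*k^2 - 7.89*k - 2.64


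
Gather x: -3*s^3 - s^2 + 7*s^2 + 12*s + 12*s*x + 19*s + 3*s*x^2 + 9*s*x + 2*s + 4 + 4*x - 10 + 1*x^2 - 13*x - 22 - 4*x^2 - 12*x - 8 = -3*s^3 + 6*s^2 + 33*s + x^2*(3*s - 3) + x*(21*s - 21) - 36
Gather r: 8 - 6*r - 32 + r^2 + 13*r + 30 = r^2 + 7*r + 6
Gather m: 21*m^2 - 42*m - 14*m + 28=21*m^2 - 56*m + 28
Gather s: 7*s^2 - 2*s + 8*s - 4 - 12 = 7*s^2 + 6*s - 16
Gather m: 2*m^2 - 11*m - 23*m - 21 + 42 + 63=2*m^2 - 34*m + 84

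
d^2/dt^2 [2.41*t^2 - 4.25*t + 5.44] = 4.82000000000000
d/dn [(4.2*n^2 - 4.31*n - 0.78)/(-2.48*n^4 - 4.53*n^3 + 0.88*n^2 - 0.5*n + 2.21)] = (20.832*n^5 - 13.0404*n^4 - 46.7862*n^3 - 8.9074*n^2 + 19.9368*n - 9.9151)/(6.1504*n^8 + 22.4688*n^7 + 16.1561*n^6 - 5.4928*n^5 - 5.6572*n^4 - 20.9026*n^3 + 4.1396*n^2 - 2.21*n + 4.8841)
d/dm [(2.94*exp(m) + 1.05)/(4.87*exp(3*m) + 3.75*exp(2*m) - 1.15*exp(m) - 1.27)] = (-(2.94*exp(m) + 1.05)*(14.61*exp(2*m) + 7.5*exp(m) - 1.15) + 14.3178*exp(3*m) + 11.025*exp(2*m) - 3.381*exp(m) - 3.7338)*exp(m)/(4.87*exp(3*m) + 3.75*exp(2*m) - 1.15*exp(m) - 1.27)^2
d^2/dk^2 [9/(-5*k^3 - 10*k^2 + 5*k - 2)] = 90*((3*k + 2)*(5*k^3 + 10*k^2 - 5*k + 2) - 5*(3*k^2 + 4*k - 1)^2)/(5*k^3 + 10*k^2 - 5*k + 2)^3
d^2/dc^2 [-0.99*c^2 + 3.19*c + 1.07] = -1.98000000000000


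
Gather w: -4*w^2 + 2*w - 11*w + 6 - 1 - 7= -4*w^2 - 9*w - 2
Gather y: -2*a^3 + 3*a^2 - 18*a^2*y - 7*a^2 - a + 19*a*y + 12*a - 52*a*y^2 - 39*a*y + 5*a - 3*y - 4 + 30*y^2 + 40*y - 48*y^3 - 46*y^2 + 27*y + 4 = -2*a^3 - 4*a^2 + 16*a - 48*y^3 + y^2*(-52*a - 16) + y*(-18*a^2 - 20*a + 64)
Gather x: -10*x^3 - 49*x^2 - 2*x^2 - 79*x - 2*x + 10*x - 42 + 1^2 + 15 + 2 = -10*x^3 - 51*x^2 - 71*x - 24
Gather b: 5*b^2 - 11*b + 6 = 5*b^2 - 11*b + 6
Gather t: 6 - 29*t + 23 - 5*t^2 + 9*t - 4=-5*t^2 - 20*t + 25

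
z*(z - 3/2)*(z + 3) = z^3 + 3*z^2/2 - 9*z/2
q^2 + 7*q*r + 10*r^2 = (q + 2*r)*(q + 5*r)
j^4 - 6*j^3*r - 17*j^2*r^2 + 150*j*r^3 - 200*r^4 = (j - 5*r)*(j - 4*r)*(j - 2*r)*(j + 5*r)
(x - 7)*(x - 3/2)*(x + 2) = x^3 - 13*x^2/2 - 13*x/2 + 21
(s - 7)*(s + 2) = s^2 - 5*s - 14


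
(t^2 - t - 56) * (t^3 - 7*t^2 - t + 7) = t^5 - 8*t^4 - 50*t^3 + 400*t^2 + 49*t - 392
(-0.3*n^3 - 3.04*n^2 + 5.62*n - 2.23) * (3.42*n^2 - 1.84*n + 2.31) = -1.026*n^5 - 9.8448*n^4 + 24.121*n^3 - 24.9898*n^2 + 17.0854*n - 5.1513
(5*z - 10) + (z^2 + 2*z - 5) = z^2 + 7*z - 15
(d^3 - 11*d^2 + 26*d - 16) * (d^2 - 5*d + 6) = d^5 - 16*d^4 + 87*d^3 - 212*d^2 + 236*d - 96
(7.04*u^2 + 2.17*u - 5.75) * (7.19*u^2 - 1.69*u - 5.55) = 50.6176*u^4 + 3.7047*u^3 - 84.0818*u^2 - 2.326*u + 31.9125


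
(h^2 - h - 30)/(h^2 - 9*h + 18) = (h + 5)/(h - 3)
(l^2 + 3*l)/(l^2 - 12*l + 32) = l*(l + 3)/(l^2 - 12*l + 32)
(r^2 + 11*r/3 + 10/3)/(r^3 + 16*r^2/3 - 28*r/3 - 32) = (3*r + 5)/(3*r^2 + 10*r - 48)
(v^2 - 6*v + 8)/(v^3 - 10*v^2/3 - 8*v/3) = 3*(v - 2)/(v*(3*v + 2))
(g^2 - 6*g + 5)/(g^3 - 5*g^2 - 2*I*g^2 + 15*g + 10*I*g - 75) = (g - 1)/(g^2 - 2*I*g + 15)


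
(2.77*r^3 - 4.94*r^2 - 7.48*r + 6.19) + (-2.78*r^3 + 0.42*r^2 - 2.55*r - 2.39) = -0.00999999999999979*r^3 - 4.52*r^2 - 10.03*r + 3.8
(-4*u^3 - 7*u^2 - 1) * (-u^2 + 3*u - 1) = 4*u^5 - 5*u^4 - 17*u^3 + 8*u^2 - 3*u + 1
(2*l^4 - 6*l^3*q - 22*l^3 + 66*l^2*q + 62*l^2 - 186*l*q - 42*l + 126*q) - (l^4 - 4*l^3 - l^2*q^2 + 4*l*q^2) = l^4 - 6*l^3*q - 18*l^3 + l^2*q^2 + 66*l^2*q + 62*l^2 - 4*l*q^2 - 186*l*q - 42*l + 126*q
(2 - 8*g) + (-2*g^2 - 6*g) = -2*g^2 - 14*g + 2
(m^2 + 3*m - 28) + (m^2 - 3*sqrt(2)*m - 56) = 2*m^2 - 3*sqrt(2)*m + 3*m - 84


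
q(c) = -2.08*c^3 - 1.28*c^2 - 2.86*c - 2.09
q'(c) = -6.24*c^2 - 2.56*c - 2.86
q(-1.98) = 14.70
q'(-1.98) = -22.25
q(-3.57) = 86.45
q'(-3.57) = -73.25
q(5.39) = -380.40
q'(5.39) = -197.94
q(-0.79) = 0.40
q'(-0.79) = -4.73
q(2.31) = -41.17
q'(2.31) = -42.07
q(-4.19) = 140.43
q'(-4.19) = -101.68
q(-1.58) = 7.44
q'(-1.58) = -14.39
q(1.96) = -28.27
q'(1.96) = -31.85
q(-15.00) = 6772.81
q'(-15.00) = -1368.46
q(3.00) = -78.35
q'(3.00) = -66.70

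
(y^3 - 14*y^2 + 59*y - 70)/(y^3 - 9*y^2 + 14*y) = (y - 5)/y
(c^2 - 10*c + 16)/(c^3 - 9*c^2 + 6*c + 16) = 1/(c + 1)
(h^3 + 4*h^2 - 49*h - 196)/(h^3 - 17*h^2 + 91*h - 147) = (h^2 + 11*h + 28)/(h^2 - 10*h + 21)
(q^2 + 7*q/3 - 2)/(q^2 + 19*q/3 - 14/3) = (q + 3)/(q + 7)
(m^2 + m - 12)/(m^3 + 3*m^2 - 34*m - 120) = (m - 3)/(m^2 - m - 30)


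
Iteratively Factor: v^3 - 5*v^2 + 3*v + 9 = (v - 3)*(v^2 - 2*v - 3) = (v - 3)*(v + 1)*(v - 3)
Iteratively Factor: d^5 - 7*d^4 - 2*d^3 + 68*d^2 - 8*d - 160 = (d - 2)*(d^4 - 5*d^3 - 12*d^2 + 44*d + 80) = (d - 2)*(d + 2)*(d^3 - 7*d^2 + 2*d + 40) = (d - 4)*(d - 2)*(d + 2)*(d^2 - 3*d - 10) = (d - 4)*(d - 2)*(d + 2)^2*(d - 5)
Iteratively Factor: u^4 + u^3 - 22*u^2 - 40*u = (u + 4)*(u^3 - 3*u^2 - 10*u) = u*(u + 4)*(u^2 - 3*u - 10) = u*(u - 5)*(u + 4)*(u + 2)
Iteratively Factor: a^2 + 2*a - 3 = (a - 1)*(a + 3)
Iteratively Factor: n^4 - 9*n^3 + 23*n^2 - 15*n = (n - 1)*(n^3 - 8*n^2 + 15*n) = n*(n - 1)*(n^2 - 8*n + 15) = n*(n - 3)*(n - 1)*(n - 5)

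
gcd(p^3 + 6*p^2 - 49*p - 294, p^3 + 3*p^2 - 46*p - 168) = p^2 - p - 42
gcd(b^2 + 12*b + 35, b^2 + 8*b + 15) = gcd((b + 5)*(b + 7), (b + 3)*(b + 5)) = b + 5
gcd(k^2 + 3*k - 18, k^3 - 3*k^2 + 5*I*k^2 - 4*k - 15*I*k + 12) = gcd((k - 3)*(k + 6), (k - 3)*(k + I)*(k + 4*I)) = k - 3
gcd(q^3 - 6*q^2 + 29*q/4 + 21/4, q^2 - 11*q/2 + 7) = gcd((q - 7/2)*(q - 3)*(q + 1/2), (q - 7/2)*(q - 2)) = q - 7/2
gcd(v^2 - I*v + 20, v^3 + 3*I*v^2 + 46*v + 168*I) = v + 4*I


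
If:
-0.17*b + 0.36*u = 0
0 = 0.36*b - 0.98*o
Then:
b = 2.11764705882353*u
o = 0.777911164465786*u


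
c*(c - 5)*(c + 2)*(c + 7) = c^4 + 4*c^3 - 31*c^2 - 70*c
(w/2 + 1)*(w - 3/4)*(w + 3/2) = w^3/2 + 11*w^2/8 + 3*w/16 - 9/8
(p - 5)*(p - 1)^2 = p^3 - 7*p^2 + 11*p - 5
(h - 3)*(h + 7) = h^2 + 4*h - 21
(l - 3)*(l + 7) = l^2 + 4*l - 21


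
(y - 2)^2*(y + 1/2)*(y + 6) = y^4 + 5*y^3/2 - 19*y^2 + 14*y + 12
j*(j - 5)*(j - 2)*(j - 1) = j^4 - 8*j^3 + 17*j^2 - 10*j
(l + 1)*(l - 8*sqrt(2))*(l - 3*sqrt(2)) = l^3 - 11*sqrt(2)*l^2 + l^2 - 11*sqrt(2)*l + 48*l + 48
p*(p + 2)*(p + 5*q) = p^3 + 5*p^2*q + 2*p^2 + 10*p*q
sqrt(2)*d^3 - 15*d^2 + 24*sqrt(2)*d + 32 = (d - 4*sqrt(2))^2*(sqrt(2)*d + 1)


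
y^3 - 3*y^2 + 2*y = y*(y - 2)*(y - 1)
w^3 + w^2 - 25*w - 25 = (w - 5)*(w + 1)*(w + 5)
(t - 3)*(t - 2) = t^2 - 5*t + 6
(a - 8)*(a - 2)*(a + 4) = a^3 - 6*a^2 - 24*a + 64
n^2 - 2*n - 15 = (n - 5)*(n + 3)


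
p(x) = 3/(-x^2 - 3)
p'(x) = 6*x/(-x^2 - 3)^2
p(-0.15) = -0.99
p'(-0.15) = -0.10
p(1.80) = -0.48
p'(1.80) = 0.28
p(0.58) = -0.90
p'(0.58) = 0.31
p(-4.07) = -0.15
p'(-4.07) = -0.06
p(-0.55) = -0.91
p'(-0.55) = -0.30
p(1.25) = -0.66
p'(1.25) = 0.36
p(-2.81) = -0.28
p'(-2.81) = -0.14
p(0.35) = -0.96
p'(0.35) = 0.22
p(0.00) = -1.00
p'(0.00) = 0.00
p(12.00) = -0.02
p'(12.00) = 0.00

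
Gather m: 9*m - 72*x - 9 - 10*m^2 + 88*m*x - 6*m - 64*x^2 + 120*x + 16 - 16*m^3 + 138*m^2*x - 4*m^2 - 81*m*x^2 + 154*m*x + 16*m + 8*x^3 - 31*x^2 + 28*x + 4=-16*m^3 + m^2*(138*x - 14) + m*(-81*x^2 + 242*x + 19) + 8*x^3 - 95*x^2 + 76*x + 11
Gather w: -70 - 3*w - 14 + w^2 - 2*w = w^2 - 5*w - 84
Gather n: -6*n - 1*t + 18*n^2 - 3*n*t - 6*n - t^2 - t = 18*n^2 + n*(-3*t - 12) - t^2 - 2*t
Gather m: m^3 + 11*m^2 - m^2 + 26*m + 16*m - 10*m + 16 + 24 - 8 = m^3 + 10*m^2 + 32*m + 32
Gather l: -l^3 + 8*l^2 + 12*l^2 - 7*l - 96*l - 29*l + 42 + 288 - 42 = -l^3 + 20*l^2 - 132*l + 288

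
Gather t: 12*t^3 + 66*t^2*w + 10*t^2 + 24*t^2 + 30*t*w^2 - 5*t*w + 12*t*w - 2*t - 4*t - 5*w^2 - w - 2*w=12*t^3 + t^2*(66*w + 34) + t*(30*w^2 + 7*w - 6) - 5*w^2 - 3*w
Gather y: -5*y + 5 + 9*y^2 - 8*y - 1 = 9*y^2 - 13*y + 4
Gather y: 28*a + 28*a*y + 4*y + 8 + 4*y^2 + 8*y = 28*a + 4*y^2 + y*(28*a + 12) + 8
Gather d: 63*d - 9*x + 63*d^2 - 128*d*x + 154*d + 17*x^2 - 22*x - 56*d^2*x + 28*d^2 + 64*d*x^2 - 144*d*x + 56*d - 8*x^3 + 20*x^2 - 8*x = d^2*(91 - 56*x) + d*(64*x^2 - 272*x + 273) - 8*x^3 + 37*x^2 - 39*x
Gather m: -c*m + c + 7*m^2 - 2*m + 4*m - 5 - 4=c + 7*m^2 + m*(2 - c) - 9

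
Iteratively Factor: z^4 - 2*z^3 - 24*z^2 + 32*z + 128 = (z - 4)*(z^3 + 2*z^2 - 16*z - 32) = (z - 4)*(z + 4)*(z^2 - 2*z - 8) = (z - 4)*(z + 2)*(z + 4)*(z - 4)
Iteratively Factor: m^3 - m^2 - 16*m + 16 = (m - 4)*(m^2 + 3*m - 4) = (m - 4)*(m + 4)*(m - 1)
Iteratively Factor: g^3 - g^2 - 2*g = (g + 1)*(g^2 - 2*g) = g*(g + 1)*(g - 2)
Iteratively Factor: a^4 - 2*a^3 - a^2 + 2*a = (a)*(a^3 - 2*a^2 - a + 2) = a*(a + 1)*(a^2 - 3*a + 2) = a*(a - 2)*(a + 1)*(a - 1)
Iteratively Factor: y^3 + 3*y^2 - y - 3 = (y + 3)*(y^2 - 1) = (y - 1)*(y + 3)*(y + 1)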